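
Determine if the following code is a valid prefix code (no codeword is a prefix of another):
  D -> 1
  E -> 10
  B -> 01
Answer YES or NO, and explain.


Checking each pair (does one codeword prefix another?):
  D='1' vs E='10': prefix -- VIOLATION

NO -- this is NOT a valid prefix code. D (1) is a prefix of E (10).


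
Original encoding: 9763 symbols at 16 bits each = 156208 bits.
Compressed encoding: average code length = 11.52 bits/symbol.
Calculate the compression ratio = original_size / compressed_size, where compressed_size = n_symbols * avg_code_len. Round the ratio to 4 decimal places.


original_size = n_symbols * orig_bits = 9763 * 16 = 156208 bits
compressed_size = n_symbols * avg_code_len = 9763 * 11.52 = 112469.76 bits
ratio = original_size / compressed_size = 156208 / 112469.76 = 1.3889

Compression ratio = 1.3889


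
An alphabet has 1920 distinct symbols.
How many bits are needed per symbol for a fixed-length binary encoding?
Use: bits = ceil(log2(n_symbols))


log2(1920) = 10.9069
Bracket: 2^10 = 1024 < 1920 <= 2^11 = 2048
So ceil(log2(1920)) = 11

bits = ceil(log2(1920)) = ceil(10.9069) = 11 bits


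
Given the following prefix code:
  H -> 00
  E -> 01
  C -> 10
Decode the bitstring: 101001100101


Decoding step by step:
Bits 10 -> C
Bits 10 -> C
Bits 01 -> E
Bits 10 -> C
Bits 01 -> E
Bits 01 -> E


Decoded message: CCECEE


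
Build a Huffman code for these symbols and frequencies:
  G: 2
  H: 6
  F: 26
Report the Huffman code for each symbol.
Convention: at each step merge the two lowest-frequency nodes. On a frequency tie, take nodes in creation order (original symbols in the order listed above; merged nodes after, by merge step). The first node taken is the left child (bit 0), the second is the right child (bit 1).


Huffman tree construction:
Step 1: Merge G(2) + H(6) = 8
Step 2: Merge (G+H)(8) + F(26) = 34
Read each symbol's code off the tree from the root (left child = 0, right child = 1).

Codes:
  G: 00 (length 2)
  H: 01 (length 2)
  F: 1 (length 1)
Average code length: 42/34 = 1.2353 bits/symbol


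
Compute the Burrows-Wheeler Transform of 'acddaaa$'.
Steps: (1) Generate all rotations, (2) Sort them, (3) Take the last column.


Rotations (sorted):
  0: $acddaaa -> last char: a
  1: a$acddaa -> last char: a
  2: aa$acdda -> last char: a
  3: aaa$acdd -> last char: d
  4: acddaaa$ -> last char: $
  5: cddaaa$a -> last char: a
  6: daaa$acd -> last char: d
  7: ddaaa$ac -> last char: c


BWT = aaad$adc


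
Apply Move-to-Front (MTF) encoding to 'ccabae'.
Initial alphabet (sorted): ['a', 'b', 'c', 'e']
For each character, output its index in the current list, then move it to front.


MTF encoding:
'c': index 2 in ['a', 'b', 'c', 'e'] -> ['c', 'a', 'b', 'e']
'c': index 0 in ['c', 'a', 'b', 'e'] -> ['c', 'a', 'b', 'e']
'a': index 1 in ['c', 'a', 'b', 'e'] -> ['a', 'c', 'b', 'e']
'b': index 2 in ['a', 'c', 'b', 'e'] -> ['b', 'a', 'c', 'e']
'a': index 1 in ['b', 'a', 'c', 'e'] -> ['a', 'b', 'c', 'e']
'e': index 3 in ['a', 'b', 'c', 'e'] -> ['e', 'a', 'b', 'c']


Output: [2, 0, 1, 2, 1, 3]


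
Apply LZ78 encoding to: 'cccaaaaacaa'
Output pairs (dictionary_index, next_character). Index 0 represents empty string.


LZ78 encoding steps:
Dictionary: {0: ''}
Step 1: w='' (idx 0), next='c' -> output (0, 'c'), add 'c' as idx 1
Step 2: w='c' (idx 1), next='c' -> output (1, 'c'), add 'cc' as idx 2
Step 3: w='' (idx 0), next='a' -> output (0, 'a'), add 'a' as idx 3
Step 4: w='a' (idx 3), next='a' -> output (3, 'a'), add 'aa' as idx 4
Step 5: w='aa' (idx 4), next='c' -> output (4, 'c'), add 'aac' as idx 5
Step 6: w='aa' (idx 4), end of input -> output (4, '')


Encoded: [(0, 'c'), (1, 'c'), (0, 'a'), (3, 'a'), (4, 'c'), (4, '')]


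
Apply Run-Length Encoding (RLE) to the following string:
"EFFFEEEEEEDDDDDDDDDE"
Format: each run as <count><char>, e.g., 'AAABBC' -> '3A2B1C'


Scanning runs left to right:
  i=0: run of 'E' x 1 -> '1E'
  i=1: run of 'F' x 3 -> '3F'
  i=4: run of 'E' x 6 -> '6E'
  i=10: run of 'D' x 9 -> '9D'
  i=19: run of 'E' x 1 -> '1E'

RLE = 1E3F6E9D1E


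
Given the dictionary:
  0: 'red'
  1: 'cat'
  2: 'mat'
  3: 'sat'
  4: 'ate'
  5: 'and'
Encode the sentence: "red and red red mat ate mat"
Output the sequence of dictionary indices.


Look up each word in the dictionary:
  'red' -> 0
  'and' -> 5
  'red' -> 0
  'red' -> 0
  'mat' -> 2
  'ate' -> 4
  'mat' -> 2

Encoded: [0, 5, 0, 0, 2, 4, 2]


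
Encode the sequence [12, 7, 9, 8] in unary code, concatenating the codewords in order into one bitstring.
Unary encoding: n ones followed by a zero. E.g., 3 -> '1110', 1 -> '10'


Encode each number as n ones followed by a terminating 0:
  12 -> 1111111111110 (13 bits)
  7 -> 11111110 (8 bits)
  9 -> 1111111110 (10 bits)
  8 -> 111111110 (9 bits)
Total length = 13 + 8 + 10 + 9 = 40 bits.

Unary([12, 7, 9, 8]) = 1111111111110111111101111111110111111110 (40 bits)


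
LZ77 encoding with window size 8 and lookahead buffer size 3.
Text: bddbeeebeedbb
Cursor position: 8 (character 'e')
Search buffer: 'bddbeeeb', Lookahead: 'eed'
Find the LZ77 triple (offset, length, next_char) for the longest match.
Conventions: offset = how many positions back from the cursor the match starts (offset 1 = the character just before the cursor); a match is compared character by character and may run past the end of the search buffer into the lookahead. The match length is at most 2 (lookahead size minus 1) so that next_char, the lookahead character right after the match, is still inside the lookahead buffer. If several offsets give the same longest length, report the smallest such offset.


Try each offset into the search buffer:
  offset=1 (pos 7, char 'b'): match length 0
  offset=2 (pos 6, char 'e'): match length 1
  offset=3 (pos 5, char 'e'): match length 2
  offset=4 (pos 4, char 'e'): match length 2
  offset=5 (pos 3, char 'b'): match length 0
  offset=6 (pos 2, char 'd'): match length 0
  offset=7 (pos 1, char 'd'): match length 0
  offset=8 (pos 0, char 'b'): match length 0
Longest match has length 2, found at offsets 3, 4; take the smallest, offset 3.
next_char = character at position 8 + 2 = 10 -> 'd'

Best match: offset=3, length=2 (matching 'ee' starting at position 5)
LZ77 triple: (3, 2, 'd')


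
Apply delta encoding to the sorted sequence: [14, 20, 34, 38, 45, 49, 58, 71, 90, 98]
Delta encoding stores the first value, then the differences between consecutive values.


First value: 14
Deltas:
  20 - 14 = 6
  34 - 20 = 14
  38 - 34 = 4
  45 - 38 = 7
  49 - 45 = 4
  58 - 49 = 9
  71 - 58 = 13
  90 - 71 = 19
  98 - 90 = 8


Delta encoded: [14, 6, 14, 4, 7, 4, 9, 13, 19, 8]


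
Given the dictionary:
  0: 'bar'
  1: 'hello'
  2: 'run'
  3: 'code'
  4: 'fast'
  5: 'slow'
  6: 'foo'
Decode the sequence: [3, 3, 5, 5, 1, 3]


Look up each index in the dictionary:
  3 -> 'code'
  3 -> 'code'
  5 -> 'slow'
  5 -> 'slow'
  1 -> 'hello'
  3 -> 'code'

Decoded: "code code slow slow hello code"


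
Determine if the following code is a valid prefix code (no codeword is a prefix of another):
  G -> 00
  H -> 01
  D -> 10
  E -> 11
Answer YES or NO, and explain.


Checking each pair (does one codeword prefix another?):
  G='00' vs H='01': no prefix
  G='00' vs D='10': no prefix
  G='00' vs E='11': no prefix
  H='01' vs G='00': no prefix
  H='01' vs D='10': no prefix
  H='01' vs E='11': no prefix
  D='10' vs G='00': no prefix
  D='10' vs H='01': no prefix
  D='10' vs E='11': no prefix
  E='11' vs G='00': no prefix
  E='11' vs H='01': no prefix
  E='11' vs D='10': no prefix
No violation found over all pairs.

YES -- this is a valid prefix code. No codeword is a prefix of any other codeword.


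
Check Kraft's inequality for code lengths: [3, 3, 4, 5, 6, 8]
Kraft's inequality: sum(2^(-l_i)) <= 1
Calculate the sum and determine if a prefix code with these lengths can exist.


Sum = 2^(-3) + 2^(-3) + 2^(-4) + 2^(-5) + 2^(-6) + 2^(-8)
    = 0.125 + 0.125 + 0.0625 + 0.03125 + 0.015625 + 0.00390625
    = 93/256 = 0.36328125
Since 0.36328125 <= 1, Kraft's inequality IS satisfied.
A prefix code with these lengths CAN exist.

Kraft sum = 0.36328125. Satisfied.


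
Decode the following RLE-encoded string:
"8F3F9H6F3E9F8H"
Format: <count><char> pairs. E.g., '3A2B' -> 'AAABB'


Expanding each <count><char> pair:
  8F -> 'FFFFFFFF'
  3F -> 'FFF'
  9H -> 'HHHHHHHHH'
  6F -> 'FFFFFF'
  3E -> 'EEE'
  9F -> 'FFFFFFFFF'
  8H -> 'HHHHHHHH'

Decoded = FFFFFFFFFFFHHHHHHHHHFFFFFFEEEFFFFFFFFFHHHHHHHH


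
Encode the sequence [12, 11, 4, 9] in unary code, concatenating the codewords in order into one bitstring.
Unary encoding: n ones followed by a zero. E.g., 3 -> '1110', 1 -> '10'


Encode each number as n ones followed by a terminating 0:
  12 -> 1111111111110 (13 bits)
  11 -> 111111111110 (12 bits)
  4 -> 11110 (5 bits)
  9 -> 1111111110 (10 bits)
Total length = 13 + 12 + 5 + 10 = 40 bits.

Unary([12, 11, 4, 9]) = 1111111111110111111111110111101111111110 (40 bits)


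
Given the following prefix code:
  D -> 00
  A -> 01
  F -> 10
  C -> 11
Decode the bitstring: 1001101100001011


Decoding step by step:
Bits 10 -> F
Bits 01 -> A
Bits 10 -> F
Bits 11 -> C
Bits 00 -> D
Bits 00 -> D
Bits 10 -> F
Bits 11 -> C


Decoded message: FAFCDDFC


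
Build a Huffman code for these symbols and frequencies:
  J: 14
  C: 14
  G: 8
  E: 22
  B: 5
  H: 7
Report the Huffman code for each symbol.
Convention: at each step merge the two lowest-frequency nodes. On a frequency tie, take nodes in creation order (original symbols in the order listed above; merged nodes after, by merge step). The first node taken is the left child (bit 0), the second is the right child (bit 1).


Huffman tree construction:
Step 1: Merge B(5) + H(7) = 12
Step 2: Merge G(8) + (B+H)(12) = 20
Step 3: Merge J(14) + C(14) = 28
Step 4: Merge (G+(B+H))(20) + E(22) = 42
Step 5: Merge (J+C)(28) + ((G+(B+H))+E)(42) = 70
Read each symbol's code off the tree from the root (left child = 0, right child = 1).

Codes:
  J: 00 (length 2)
  C: 01 (length 2)
  G: 100 (length 3)
  E: 11 (length 2)
  B: 1010 (length 4)
  H: 1011 (length 4)
Average code length: 172/70 = 2.4571 bits/symbol


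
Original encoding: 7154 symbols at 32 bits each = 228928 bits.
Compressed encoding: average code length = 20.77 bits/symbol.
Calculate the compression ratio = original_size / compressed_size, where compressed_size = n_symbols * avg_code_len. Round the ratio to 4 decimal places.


original_size = n_symbols * orig_bits = 7154 * 32 = 228928 bits
compressed_size = n_symbols * avg_code_len = 7154 * 20.77 = 148588.58 bits
ratio = original_size / compressed_size = 228928 / 148588.58 = 1.5407

Compression ratio = 1.5407


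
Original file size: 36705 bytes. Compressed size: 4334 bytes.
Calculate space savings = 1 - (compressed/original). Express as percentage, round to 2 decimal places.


ratio = compressed/original = 4334/36705 = 0.118077
savings = 1 - ratio = 1 - 0.118077 = 0.881923
as a percentage: 0.881923 * 100 = 88.19%

Space savings = 1 - 4334/36705 = 88.19%


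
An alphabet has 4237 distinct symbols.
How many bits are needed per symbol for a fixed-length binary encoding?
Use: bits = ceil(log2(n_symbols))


log2(4237) = 12.0488
Bracket: 2^12 = 4096 < 4237 <= 2^13 = 8192
So ceil(log2(4237)) = 13

bits = ceil(log2(4237)) = ceil(12.0488) = 13 bits


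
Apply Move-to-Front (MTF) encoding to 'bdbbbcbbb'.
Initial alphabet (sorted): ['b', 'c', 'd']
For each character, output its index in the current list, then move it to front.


MTF encoding:
'b': index 0 in ['b', 'c', 'd'] -> ['b', 'c', 'd']
'd': index 2 in ['b', 'c', 'd'] -> ['d', 'b', 'c']
'b': index 1 in ['d', 'b', 'c'] -> ['b', 'd', 'c']
'b': index 0 in ['b', 'd', 'c'] -> ['b', 'd', 'c']
'b': index 0 in ['b', 'd', 'c'] -> ['b', 'd', 'c']
'c': index 2 in ['b', 'd', 'c'] -> ['c', 'b', 'd']
'b': index 1 in ['c', 'b', 'd'] -> ['b', 'c', 'd']
'b': index 0 in ['b', 'c', 'd'] -> ['b', 'c', 'd']
'b': index 0 in ['b', 'c', 'd'] -> ['b', 'c', 'd']


Output: [0, 2, 1, 0, 0, 2, 1, 0, 0]


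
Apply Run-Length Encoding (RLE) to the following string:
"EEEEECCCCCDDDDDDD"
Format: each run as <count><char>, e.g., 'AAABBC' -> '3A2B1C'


Scanning runs left to right:
  i=0: run of 'E' x 5 -> '5E'
  i=5: run of 'C' x 5 -> '5C'
  i=10: run of 'D' x 7 -> '7D'

RLE = 5E5C7D


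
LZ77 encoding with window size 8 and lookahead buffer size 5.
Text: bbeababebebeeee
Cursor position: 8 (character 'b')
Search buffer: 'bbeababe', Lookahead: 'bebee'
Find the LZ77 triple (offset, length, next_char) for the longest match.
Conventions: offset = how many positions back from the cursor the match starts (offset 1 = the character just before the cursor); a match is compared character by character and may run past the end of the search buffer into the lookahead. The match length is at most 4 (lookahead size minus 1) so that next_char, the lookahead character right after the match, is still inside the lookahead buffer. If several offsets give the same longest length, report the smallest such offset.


Try each offset into the search buffer:
  offset=1 (pos 7, char 'e'): match length 0
  offset=2 (pos 6, char 'b'): match length 4
  offset=3 (pos 5, char 'a'): match length 0
  offset=4 (pos 4, char 'b'): match length 1
  offset=5 (pos 3, char 'a'): match length 0
  offset=6 (pos 2, char 'e'): match length 0
  offset=7 (pos 1, char 'b'): match length 2
  offset=8 (pos 0, char 'b'): match length 1
Longest match has length 4 at offset 2.
next_char = character at position 8 + 4 = 12 -> 'e'

Best match: offset=2, length=4 (matching 'bebe' starting at position 6)
LZ77 triple: (2, 4, 'e')


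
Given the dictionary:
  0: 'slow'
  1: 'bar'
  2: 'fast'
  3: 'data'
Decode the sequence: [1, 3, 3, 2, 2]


Look up each index in the dictionary:
  1 -> 'bar'
  3 -> 'data'
  3 -> 'data'
  2 -> 'fast'
  2 -> 'fast'

Decoded: "bar data data fast fast"


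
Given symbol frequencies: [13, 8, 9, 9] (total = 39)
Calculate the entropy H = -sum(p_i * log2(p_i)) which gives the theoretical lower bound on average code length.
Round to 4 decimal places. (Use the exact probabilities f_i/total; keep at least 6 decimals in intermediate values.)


Per-symbol terms -p_i * log2(p_i) with p_i = f_i/39:
  p = 13/39 = 0.333333: log2(p) = -1.584963, -p*log2(p) = 0.528321
  p = 8/39 = 0.205128: log2(p) = -2.285402, -p*log2(p) = 0.468800
  p = 9/39 = 0.230769: log2(p) = -2.115477, -p*log2(p) = 0.488187
  p = 9/39 = 0.230769: log2(p) = -2.115477, -p*log2(p) = 0.488187
H = 0.528321 + 0.468800 + 0.488187 + 0.488187 = 1.973495

H = 1.9735 bits/symbol


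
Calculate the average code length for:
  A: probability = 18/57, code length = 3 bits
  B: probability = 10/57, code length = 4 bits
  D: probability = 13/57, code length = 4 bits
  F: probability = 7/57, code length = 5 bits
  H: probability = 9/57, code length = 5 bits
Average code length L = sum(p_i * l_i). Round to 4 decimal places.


Weighted contributions p_i * l_i:
  A: (18/57) * 3 = 54/57
  B: (10/57) * 4 = 40/57
  D: (13/57) * 4 = 52/57
  F: (7/57) * 5 = 35/57
  H: (9/57) * 5 = 45/57
Sum = (54 + 40 + 52 + 35 + 45)/57 = 226/57

L = 226/57 = 3.9649 bits/symbol


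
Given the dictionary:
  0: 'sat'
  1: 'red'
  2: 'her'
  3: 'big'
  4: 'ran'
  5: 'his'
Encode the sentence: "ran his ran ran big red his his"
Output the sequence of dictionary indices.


Look up each word in the dictionary:
  'ran' -> 4
  'his' -> 5
  'ran' -> 4
  'ran' -> 4
  'big' -> 3
  'red' -> 1
  'his' -> 5
  'his' -> 5

Encoded: [4, 5, 4, 4, 3, 1, 5, 5]


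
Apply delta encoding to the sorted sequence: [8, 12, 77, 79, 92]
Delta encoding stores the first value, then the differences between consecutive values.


First value: 8
Deltas:
  12 - 8 = 4
  77 - 12 = 65
  79 - 77 = 2
  92 - 79 = 13


Delta encoded: [8, 4, 65, 2, 13]


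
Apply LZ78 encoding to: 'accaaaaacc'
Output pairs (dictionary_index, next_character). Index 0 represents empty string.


LZ78 encoding steps:
Dictionary: {0: ''}
Step 1: w='' (idx 0), next='a' -> output (0, 'a'), add 'a' as idx 1
Step 2: w='' (idx 0), next='c' -> output (0, 'c'), add 'c' as idx 2
Step 3: w='c' (idx 2), next='a' -> output (2, 'a'), add 'ca' as idx 3
Step 4: w='a' (idx 1), next='a' -> output (1, 'a'), add 'aa' as idx 4
Step 5: w='aa' (idx 4), next='c' -> output (4, 'c'), add 'aac' as idx 5
Step 6: w='c' (idx 2), end of input -> output (2, '')


Encoded: [(0, 'a'), (0, 'c'), (2, 'a'), (1, 'a'), (4, 'c'), (2, '')]


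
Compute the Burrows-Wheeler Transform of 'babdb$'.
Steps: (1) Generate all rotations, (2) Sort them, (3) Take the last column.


Rotations (sorted):
  0: $babdb -> last char: b
  1: abdb$b -> last char: b
  2: b$babd -> last char: d
  3: babdb$ -> last char: $
  4: bdb$ba -> last char: a
  5: db$bab -> last char: b


BWT = bbd$ab


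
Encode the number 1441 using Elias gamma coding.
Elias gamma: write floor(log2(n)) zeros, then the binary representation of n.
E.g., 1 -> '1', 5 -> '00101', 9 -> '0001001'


num_bits = floor(log2(1441)) + 1 = 11
leading_zeros = num_bits - 1 = 10
binary(1441) = 10110100001

Elias gamma(1441) = '0000000000' + '10110100001' = 000000000010110100001 (21 bits)


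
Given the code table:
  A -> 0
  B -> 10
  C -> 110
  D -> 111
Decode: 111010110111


Decoding:
111 -> D
0 -> A
10 -> B
110 -> C
111 -> D


Result: DABCD


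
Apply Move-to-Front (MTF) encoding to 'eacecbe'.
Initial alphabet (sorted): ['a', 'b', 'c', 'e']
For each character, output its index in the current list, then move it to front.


MTF encoding:
'e': index 3 in ['a', 'b', 'c', 'e'] -> ['e', 'a', 'b', 'c']
'a': index 1 in ['e', 'a', 'b', 'c'] -> ['a', 'e', 'b', 'c']
'c': index 3 in ['a', 'e', 'b', 'c'] -> ['c', 'a', 'e', 'b']
'e': index 2 in ['c', 'a', 'e', 'b'] -> ['e', 'c', 'a', 'b']
'c': index 1 in ['e', 'c', 'a', 'b'] -> ['c', 'e', 'a', 'b']
'b': index 3 in ['c', 'e', 'a', 'b'] -> ['b', 'c', 'e', 'a']
'e': index 2 in ['b', 'c', 'e', 'a'] -> ['e', 'b', 'c', 'a']


Output: [3, 1, 3, 2, 1, 3, 2]


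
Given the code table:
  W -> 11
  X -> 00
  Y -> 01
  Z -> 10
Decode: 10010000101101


Decoding:
10 -> Z
01 -> Y
00 -> X
00 -> X
10 -> Z
11 -> W
01 -> Y


Result: ZYXXZWY


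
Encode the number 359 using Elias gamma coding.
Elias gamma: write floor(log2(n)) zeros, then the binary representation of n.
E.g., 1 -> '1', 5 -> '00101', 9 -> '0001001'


num_bits = floor(log2(359)) + 1 = 9
leading_zeros = num_bits - 1 = 8
binary(359) = 101100111

Elias gamma(359) = '00000000' + '101100111' = 00000000101100111 (17 bits)


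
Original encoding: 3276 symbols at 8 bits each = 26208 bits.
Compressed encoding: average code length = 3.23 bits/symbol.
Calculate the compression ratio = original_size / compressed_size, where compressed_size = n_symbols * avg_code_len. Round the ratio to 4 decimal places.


original_size = n_symbols * orig_bits = 3276 * 8 = 26208 bits
compressed_size = n_symbols * avg_code_len = 3276 * 3.23 = 10581.48 bits
ratio = original_size / compressed_size = 26208 / 10581.48 = 2.4768

Compression ratio = 2.4768


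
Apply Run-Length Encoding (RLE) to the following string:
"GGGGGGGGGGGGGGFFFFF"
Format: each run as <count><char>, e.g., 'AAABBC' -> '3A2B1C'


Scanning runs left to right:
  i=0: run of 'G' x 14 -> '14G'
  i=14: run of 'F' x 5 -> '5F'

RLE = 14G5F


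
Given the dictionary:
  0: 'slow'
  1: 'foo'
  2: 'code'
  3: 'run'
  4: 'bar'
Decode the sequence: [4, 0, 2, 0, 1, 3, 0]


Look up each index in the dictionary:
  4 -> 'bar'
  0 -> 'slow'
  2 -> 'code'
  0 -> 'slow'
  1 -> 'foo'
  3 -> 'run'
  0 -> 'slow'

Decoded: "bar slow code slow foo run slow"


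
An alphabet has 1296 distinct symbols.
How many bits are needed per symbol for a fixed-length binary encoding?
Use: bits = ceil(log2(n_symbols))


log2(1296) = 10.3399
Bracket: 2^10 = 1024 < 1296 <= 2^11 = 2048
So ceil(log2(1296)) = 11

bits = ceil(log2(1296)) = ceil(10.3399) = 11 bits


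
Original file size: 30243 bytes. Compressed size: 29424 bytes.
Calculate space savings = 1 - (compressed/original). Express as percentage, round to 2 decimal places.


ratio = compressed/original = 29424/30243 = 0.972919
savings = 1 - ratio = 1 - 0.972919 = 0.027081
as a percentage: 0.027081 * 100 = 2.71%

Space savings = 1 - 29424/30243 = 2.71%


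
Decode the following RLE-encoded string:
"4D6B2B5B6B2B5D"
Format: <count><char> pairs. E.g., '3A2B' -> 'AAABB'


Expanding each <count><char> pair:
  4D -> 'DDDD'
  6B -> 'BBBBBB'
  2B -> 'BB'
  5B -> 'BBBBB'
  6B -> 'BBBBBB'
  2B -> 'BB'
  5D -> 'DDDDD'

Decoded = DDDDBBBBBBBBBBBBBBBBBBBBBDDDDD


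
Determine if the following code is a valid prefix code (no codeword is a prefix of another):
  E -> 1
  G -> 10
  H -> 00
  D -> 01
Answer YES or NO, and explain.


Checking each pair (does one codeword prefix another?):
  E='1' vs G='10': prefix -- VIOLATION

NO -- this is NOT a valid prefix code. E (1) is a prefix of G (10).


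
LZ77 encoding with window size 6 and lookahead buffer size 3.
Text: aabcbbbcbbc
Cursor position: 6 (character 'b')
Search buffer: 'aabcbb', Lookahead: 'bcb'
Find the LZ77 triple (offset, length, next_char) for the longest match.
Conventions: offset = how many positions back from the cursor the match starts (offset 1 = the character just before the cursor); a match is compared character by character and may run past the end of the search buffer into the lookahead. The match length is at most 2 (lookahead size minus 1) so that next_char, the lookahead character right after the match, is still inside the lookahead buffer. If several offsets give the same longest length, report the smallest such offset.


Try each offset into the search buffer:
  offset=1 (pos 5, char 'b'): match length 1
  offset=2 (pos 4, char 'b'): match length 1
  offset=3 (pos 3, char 'c'): match length 0
  offset=4 (pos 2, char 'b'): match length 2
  offset=5 (pos 1, char 'a'): match length 0
  offset=6 (pos 0, char 'a'): match length 0
Longest match has length 2 at offset 4.
next_char = character at position 6 + 2 = 8 -> 'b'

Best match: offset=4, length=2 (matching 'bc' starting at position 2)
LZ77 triple: (4, 2, 'b')


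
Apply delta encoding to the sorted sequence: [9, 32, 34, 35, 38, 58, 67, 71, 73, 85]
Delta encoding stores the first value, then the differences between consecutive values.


First value: 9
Deltas:
  32 - 9 = 23
  34 - 32 = 2
  35 - 34 = 1
  38 - 35 = 3
  58 - 38 = 20
  67 - 58 = 9
  71 - 67 = 4
  73 - 71 = 2
  85 - 73 = 12


Delta encoded: [9, 23, 2, 1, 3, 20, 9, 4, 2, 12]


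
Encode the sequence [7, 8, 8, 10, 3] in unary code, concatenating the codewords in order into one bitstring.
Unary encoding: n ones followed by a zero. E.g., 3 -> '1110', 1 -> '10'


Encode each number as n ones followed by a terminating 0:
  7 -> 11111110 (8 bits)
  8 -> 111111110 (9 bits)
  8 -> 111111110 (9 bits)
  10 -> 11111111110 (11 bits)
  3 -> 1110 (4 bits)
Total length = 8 + 9 + 9 + 11 + 4 = 41 bits.

Unary([7, 8, 8, 10, 3]) = 11111110111111110111111110111111111101110 (41 bits)


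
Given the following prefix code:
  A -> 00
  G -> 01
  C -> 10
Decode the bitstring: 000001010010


Decoding step by step:
Bits 00 -> A
Bits 00 -> A
Bits 01 -> G
Bits 01 -> G
Bits 00 -> A
Bits 10 -> C


Decoded message: AAGGAC


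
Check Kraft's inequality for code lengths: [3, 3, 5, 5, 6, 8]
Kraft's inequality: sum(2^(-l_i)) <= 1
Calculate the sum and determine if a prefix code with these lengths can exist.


Sum = 2^(-3) + 2^(-3) + 2^(-5) + 2^(-5) + 2^(-6) + 2^(-8)
    = 0.125 + 0.125 + 0.03125 + 0.03125 + 0.015625 + 0.00390625
    = 85/256 = 0.33203125
Since 0.33203125 <= 1, Kraft's inequality IS satisfied.
A prefix code with these lengths CAN exist.

Kraft sum = 0.33203125. Satisfied.


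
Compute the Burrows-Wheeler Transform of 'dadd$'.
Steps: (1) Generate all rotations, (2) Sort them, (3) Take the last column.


Rotations (sorted):
  0: $dadd -> last char: d
  1: add$d -> last char: d
  2: d$dad -> last char: d
  3: dadd$ -> last char: $
  4: dd$da -> last char: a


BWT = ddd$a


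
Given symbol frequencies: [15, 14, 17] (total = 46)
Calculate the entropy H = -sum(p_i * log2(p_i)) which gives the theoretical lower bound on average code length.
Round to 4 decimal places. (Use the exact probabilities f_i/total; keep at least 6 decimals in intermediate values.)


Per-symbol terms -p_i * log2(p_i) with p_i = f_i/46:
  p = 15/46 = 0.326087: log2(p) = -1.616671, -p*log2(p) = 0.527175
  p = 14/46 = 0.304348: log2(p) = -1.716207, -p*log2(p) = 0.522324
  p = 17/46 = 0.369565: log2(p) = -1.436099, -p*log2(p) = 0.530732
H = 0.527175 + 0.522324 + 0.530732 = 1.580231

H = 1.5802 bits/symbol


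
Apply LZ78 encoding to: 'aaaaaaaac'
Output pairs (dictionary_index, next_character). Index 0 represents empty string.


LZ78 encoding steps:
Dictionary: {0: ''}
Step 1: w='' (idx 0), next='a' -> output (0, 'a'), add 'a' as idx 1
Step 2: w='a' (idx 1), next='a' -> output (1, 'a'), add 'aa' as idx 2
Step 3: w='aa' (idx 2), next='a' -> output (2, 'a'), add 'aaa' as idx 3
Step 4: w='aa' (idx 2), next='c' -> output (2, 'c'), add 'aac' as idx 4


Encoded: [(0, 'a'), (1, 'a'), (2, 'a'), (2, 'c')]


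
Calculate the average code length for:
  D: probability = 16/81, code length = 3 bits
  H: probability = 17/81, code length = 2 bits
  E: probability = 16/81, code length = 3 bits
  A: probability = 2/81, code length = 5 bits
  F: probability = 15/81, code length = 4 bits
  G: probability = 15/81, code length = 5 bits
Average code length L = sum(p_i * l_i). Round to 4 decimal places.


Weighted contributions p_i * l_i:
  D: (16/81) * 3 = 48/81
  H: (17/81) * 2 = 34/81
  E: (16/81) * 3 = 48/81
  A: (2/81) * 5 = 10/81
  F: (15/81) * 4 = 60/81
  G: (15/81) * 5 = 75/81
Sum = (48 + 34 + 48 + 10 + 60 + 75)/81 = 275/81

L = 275/81 = 3.3951 bits/symbol


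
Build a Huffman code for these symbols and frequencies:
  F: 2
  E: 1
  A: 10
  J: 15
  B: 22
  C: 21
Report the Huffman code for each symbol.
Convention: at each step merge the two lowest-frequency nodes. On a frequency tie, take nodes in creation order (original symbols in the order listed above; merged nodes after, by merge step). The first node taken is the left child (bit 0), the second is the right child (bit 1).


Huffman tree construction:
Step 1: Merge E(1) + F(2) = 3
Step 2: Merge (E+F)(3) + A(10) = 13
Step 3: Merge ((E+F)+A)(13) + J(15) = 28
Step 4: Merge C(21) + B(22) = 43
Step 5: Merge (((E+F)+A)+J)(28) + (C+B)(43) = 71
Read each symbol's code off the tree from the root (left child = 0, right child = 1).

Codes:
  F: 0001 (length 4)
  E: 0000 (length 4)
  A: 001 (length 3)
  J: 01 (length 2)
  B: 11 (length 2)
  C: 10 (length 2)
Average code length: 158/71 = 2.2254 bits/symbol


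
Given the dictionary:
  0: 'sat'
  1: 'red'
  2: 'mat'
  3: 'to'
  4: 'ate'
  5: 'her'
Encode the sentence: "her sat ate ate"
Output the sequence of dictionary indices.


Look up each word in the dictionary:
  'her' -> 5
  'sat' -> 0
  'ate' -> 4
  'ate' -> 4

Encoded: [5, 0, 4, 4]


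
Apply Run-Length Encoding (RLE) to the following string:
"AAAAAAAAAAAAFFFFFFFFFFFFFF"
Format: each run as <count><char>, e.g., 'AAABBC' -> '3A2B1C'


Scanning runs left to right:
  i=0: run of 'A' x 12 -> '12A'
  i=12: run of 'F' x 14 -> '14F'

RLE = 12A14F


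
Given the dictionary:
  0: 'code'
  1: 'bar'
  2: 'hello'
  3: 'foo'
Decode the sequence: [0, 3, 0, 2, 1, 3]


Look up each index in the dictionary:
  0 -> 'code'
  3 -> 'foo'
  0 -> 'code'
  2 -> 'hello'
  1 -> 'bar'
  3 -> 'foo'

Decoded: "code foo code hello bar foo"


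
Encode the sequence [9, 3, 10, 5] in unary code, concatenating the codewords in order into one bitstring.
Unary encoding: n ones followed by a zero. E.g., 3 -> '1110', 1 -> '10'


Encode each number as n ones followed by a terminating 0:
  9 -> 1111111110 (10 bits)
  3 -> 1110 (4 bits)
  10 -> 11111111110 (11 bits)
  5 -> 111110 (6 bits)
Total length = 10 + 4 + 11 + 6 = 31 bits.

Unary([9, 3, 10, 5]) = 1111111110111011111111110111110 (31 bits)


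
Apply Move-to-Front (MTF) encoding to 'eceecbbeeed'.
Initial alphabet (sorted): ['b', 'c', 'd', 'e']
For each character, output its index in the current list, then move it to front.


MTF encoding:
'e': index 3 in ['b', 'c', 'd', 'e'] -> ['e', 'b', 'c', 'd']
'c': index 2 in ['e', 'b', 'c', 'd'] -> ['c', 'e', 'b', 'd']
'e': index 1 in ['c', 'e', 'b', 'd'] -> ['e', 'c', 'b', 'd']
'e': index 0 in ['e', 'c', 'b', 'd'] -> ['e', 'c', 'b', 'd']
'c': index 1 in ['e', 'c', 'b', 'd'] -> ['c', 'e', 'b', 'd']
'b': index 2 in ['c', 'e', 'b', 'd'] -> ['b', 'c', 'e', 'd']
'b': index 0 in ['b', 'c', 'e', 'd'] -> ['b', 'c', 'e', 'd']
'e': index 2 in ['b', 'c', 'e', 'd'] -> ['e', 'b', 'c', 'd']
'e': index 0 in ['e', 'b', 'c', 'd'] -> ['e', 'b', 'c', 'd']
'e': index 0 in ['e', 'b', 'c', 'd'] -> ['e', 'b', 'c', 'd']
'd': index 3 in ['e', 'b', 'c', 'd'] -> ['d', 'e', 'b', 'c']


Output: [3, 2, 1, 0, 1, 2, 0, 2, 0, 0, 3]


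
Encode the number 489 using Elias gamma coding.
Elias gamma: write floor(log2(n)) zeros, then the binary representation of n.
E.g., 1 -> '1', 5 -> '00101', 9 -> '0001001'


num_bits = floor(log2(489)) + 1 = 9
leading_zeros = num_bits - 1 = 8
binary(489) = 111101001

Elias gamma(489) = '00000000' + '111101001' = 00000000111101001 (17 bits)


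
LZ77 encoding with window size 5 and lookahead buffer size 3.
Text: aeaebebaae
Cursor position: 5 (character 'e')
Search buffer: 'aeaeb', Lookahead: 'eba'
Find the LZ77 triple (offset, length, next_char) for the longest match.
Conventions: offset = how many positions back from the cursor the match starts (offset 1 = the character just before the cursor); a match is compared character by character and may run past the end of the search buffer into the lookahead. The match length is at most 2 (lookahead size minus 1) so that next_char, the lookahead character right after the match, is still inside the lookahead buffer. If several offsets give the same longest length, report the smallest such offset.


Try each offset into the search buffer:
  offset=1 (pos 4, char 'b'): match length 0
  offset=2 (pos 3, char 'e'): match length 2
  offset=3 (pos 2, char 'a'): match length 0
  offset=4 (pos 1, char 'e'): match length 1
  offset=5 (pos 0, char 'a'): match length 0
Longest match has length 2 at offset 2.
next_char = character at position 5 + 2 = 7 -> 'a'

Best match: offset=2, length=2 (matching 'eb' starting at position 3)
LZ77 triple: (2, 2, 'a')


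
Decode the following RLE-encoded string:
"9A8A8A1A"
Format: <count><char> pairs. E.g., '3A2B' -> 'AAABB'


Expanding each <count><char> pair:
  9A -> 'AAAAAAAAA'
  8A -> 'AAAAAAAA'
  8A -> 'AAAAAAAA'
  1A -> 'A'

Decoded = AAAAAAAAAAAAAAAAAAAAAAAAAA


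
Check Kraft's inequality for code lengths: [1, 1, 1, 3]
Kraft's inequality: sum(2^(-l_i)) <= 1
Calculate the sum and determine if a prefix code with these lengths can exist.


Sum = 2^(-1) + 2^(-1) + 2^(-1) + 2^(-3)
    = 0.5 + 0.5 + 0.5 + 0.125
    = 13/8 = 1.625
Since 1.625 > 1, Kraft's inequality is NOT satisfied.
A prefix code with these lengths CANNOT exist.

Kraft sum = 1.625. Not satisfied.


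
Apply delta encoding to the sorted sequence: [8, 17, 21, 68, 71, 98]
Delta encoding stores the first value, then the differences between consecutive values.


First value: 8
Deltas:
  17 - 8 = 9
  21 - 17 = 4
  68 - 21 = 47
  71 - 68 = 3
  98 - 71 = 27


Delta encoded: [8, 9, 4, 47, 3, 27]


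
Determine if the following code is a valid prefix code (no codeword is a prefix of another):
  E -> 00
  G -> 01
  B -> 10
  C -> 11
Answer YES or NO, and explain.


Checking each pair (does one codeword prefix another?):
  E='00' vs G='01': no prefix
  E='00' vs B='10': no prefix
  E='00' vs C='11': no prefix
  G='01' vs E='00': no prefix
  G='01' vs B='10': no prefix
  G='01' vs C='11': no prefix
  B='10' vs E='00': no prefix
  B='10' vs G='01': no prefix
  B='10' vs C='11': no prefix
  C='11' vs E='00': no prefix
  C='11' vs G='01': no prefix
  C='11' vs B='10': no prefix
No violation found over all pairs.

YES -- this is a valid prefix code. No codeword is a prefix of any other codeword.


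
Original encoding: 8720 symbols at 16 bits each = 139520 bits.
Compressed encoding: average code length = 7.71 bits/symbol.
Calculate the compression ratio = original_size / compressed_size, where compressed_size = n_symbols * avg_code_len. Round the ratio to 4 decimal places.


original_size = n_symbols * orig_bits = 8720 * 16 = 139520 bits
compressed_size = n_symbols * avg_code_len = 8720 * 7.71 = 67231.2 bits
ratio = original_size / compressed_size = 139520 / 67231.2 = 2.0752

Compression ratio = 2.0752


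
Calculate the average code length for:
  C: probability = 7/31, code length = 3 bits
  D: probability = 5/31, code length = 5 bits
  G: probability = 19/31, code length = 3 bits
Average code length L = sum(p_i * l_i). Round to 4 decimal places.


Weighted contributions p_i * l_i:
  C: (7/31) * 3 = 21/31
  D: (5/31) * 5 = 25/31
  G: (19/31) * 3 = 57/31
Sum = (21 + 25 + 57)/31 = 103/31

L = 103/31 = 3.3226 bits/symbol


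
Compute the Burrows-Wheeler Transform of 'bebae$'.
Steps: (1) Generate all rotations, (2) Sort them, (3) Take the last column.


Rotations (sorted):
  0: $bebae -> last char: e
  1: ae$beb -> last char: b
  2: bae$be -> last char: e
  3: bebae$ -> last char: $
  4: e$beba -> last char: a
  5: ebae$b -> last char: b


BWT = ebe$ab


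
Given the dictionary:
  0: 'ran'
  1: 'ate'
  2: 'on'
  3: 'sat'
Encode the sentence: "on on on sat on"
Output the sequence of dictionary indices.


Look up each word in the dictionary:
  'on' -> 2
  'on' -> 2
  'on' -> 2
  'sat' -> 3
  'on' -> 2

Encoded: [2, 2, 2, 3, 2]


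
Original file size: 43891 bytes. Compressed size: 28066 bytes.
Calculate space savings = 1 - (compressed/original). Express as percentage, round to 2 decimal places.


ratio = compressed/original = 28066/43891 = 0.639448
savings = 1 - ratio = 1 - 0.639448 = 0.360552
as a percentage: 0.360552 * 100 = 36.06%

Space savings = 1 - 28066/43891 = 36.06%


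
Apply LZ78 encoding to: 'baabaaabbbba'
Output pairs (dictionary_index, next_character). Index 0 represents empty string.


LZ78 encoding steps:
Dictionary: {0: ''}
Step 1: w='' (idx 0), next='b' -> output (0, 'b'), add 'b' as idx 1
Step 2: w='' (idx 0), next='a' -> output (0, 'a'), add 'a' as idx 2
Step 3: w='a' (idx 2), next='b' -> output (2, 'b'), add 'ab' as idx 3
Step 4: w='a' (idx 2), next='a' -> output (2, 'a'), add 'aa' as idx 4
Step 5: w='ab' (idx 3), next='b' -> output (3, 'b'), add 'abb' as idx 5
Step 6: w='b' (idx 1), next='b' -> output (1, 'b'), add 'bb' as idx 6
Step 7: w='a' (idx 2), end of input -> output (2, '')


Encoded: [(0, 'b'), (0, 'a'), (2, 'b'), (2, 'a'), (3, 'b'), (1, 'b'), (2, '')]


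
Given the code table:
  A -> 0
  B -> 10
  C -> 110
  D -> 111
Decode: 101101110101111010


Decoding:
10 -> B
110 -> C
111 -> D
0 -> A
10 -> B
111 -> D
10 -> B
10 -> B


Result: BCDABDBB


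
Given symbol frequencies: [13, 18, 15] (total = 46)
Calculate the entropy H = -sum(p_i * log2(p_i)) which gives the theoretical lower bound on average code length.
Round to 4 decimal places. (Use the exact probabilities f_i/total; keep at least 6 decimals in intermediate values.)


Per-symbol terms -p_i * log2(p_i) with p_i = f_i/46:
  p = 13/46 = 0.282609: log2(p) = -1.823122, -p*log2(p) = 0.515230
  p = 18/46 = 0.391304: log2(p) = -1.353637, -p*log2(p) = 0.529684
  p = 15/46 = 0.326087: log2(p) = -1.616671, -p*log2(p) = 0.527175
H = 0.515230 + 0.529684 + 0.527175 = 1.572089

H = 1.5721 bits/symbol


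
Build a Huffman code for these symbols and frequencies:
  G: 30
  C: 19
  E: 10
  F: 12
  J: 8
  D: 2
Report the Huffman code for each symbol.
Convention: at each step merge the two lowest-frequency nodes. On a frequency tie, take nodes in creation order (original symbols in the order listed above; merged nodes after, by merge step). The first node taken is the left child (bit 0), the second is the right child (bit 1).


Huffman tree construction:
Step 1: Merge D(2) + J(8) = 10
Step 2: Merge E(10) + (D+J)(10) = 20
Step 3: Merge F(12) + C(19) = 31
Step 4: Merge (E+(D+J))(20) + G(30) = 50
Step 5: Merge (F+C)(31) + ((E+(D+J))+G)(50) = 81
Read each symbol's code off the tree from the root (left child = 0, right child = 1).

Codes:
  G: 11 (length 2)
  C: 01 (length 2)
  E: 100 (length 3)
  F: 00 (length 2)
  J: 1011 (length 4)
  D: 1010 (length 4)
Average code length: 192/81 = 2.3704 bits/symbol


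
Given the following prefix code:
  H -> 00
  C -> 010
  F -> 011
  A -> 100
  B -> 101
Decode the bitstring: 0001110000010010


Decoding step by step:
Bits 00 -> H
Bits 011 -> F
Bits 100 -> A
Bits 00 -> H
Bits 010 -> C
Bits 010 -> C


Decoded message: HFAHCC


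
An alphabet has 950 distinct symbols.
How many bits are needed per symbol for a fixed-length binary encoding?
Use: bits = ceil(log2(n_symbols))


log2(950) = 9.8918
Bracket: 2^9 = 512 < 950 <= 2^10 = 1024
So ceil(log2(950)) = 10

bits = ceil(log2(950)) = ceil(9.8918) = 10 bits


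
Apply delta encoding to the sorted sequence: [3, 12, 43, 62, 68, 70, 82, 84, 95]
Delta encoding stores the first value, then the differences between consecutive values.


First value: 3
Deltas:
  12 - 3 = 9
  43 - 12 = 31
  62 - 43 = 19
  68 - 62 = 6
  70 - 68 = 2
  82 - 70 = 12
  84 - 82 = 2
  95 - 84 = 11


Delta encoded: [3, 9, 31, 19, 6, 2, 12, 2, 11]


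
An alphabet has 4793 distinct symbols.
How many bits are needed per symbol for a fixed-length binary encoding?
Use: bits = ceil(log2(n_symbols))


log2(4793) = 12.2267
Bracket: 2^12 = 4096 < 4793 <= 2^13 = 8192
So ceil(log2(4793)) = 13

bits = ceil(log2(4793)) = ceil(12.2267) = 13 bits


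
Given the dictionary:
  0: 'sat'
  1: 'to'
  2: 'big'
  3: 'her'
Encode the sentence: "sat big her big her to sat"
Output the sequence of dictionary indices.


Look up each word in the dictionary:
  'sat' -> 0
  'big' -> 2
  'her' -> 3
  'big' -> 2
  'her' -> 3
  'to' -> 1
  'sat' -> 0

Encoded: [0, 2, 3, 2, 3, 1, 0]


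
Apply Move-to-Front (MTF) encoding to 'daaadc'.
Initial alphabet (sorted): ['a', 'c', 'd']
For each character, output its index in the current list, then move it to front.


MTF encoding:
'd': index 2 in ['a', 'c', 'd'] -> ['d', 'a', 'c']
'a': index 1 in ['d', 'a', 'c'] -> ['a', 'd', 'c']
'a': index 0 in ['a', 'd', 'c'] -> ['a', 'd', 'c']
'a': index 0 in ['a', 'd', 'c'] -> ['a', 'd', 'c']
'd': index 1 in ['a', 'd', 'c'] -> ['d', 'a', 'c']
'c': index 2 in ['d', 'a', 'c'] -> ['c', 'd', 'a']


Output: [2, 1, 0, 0, 1, 2]


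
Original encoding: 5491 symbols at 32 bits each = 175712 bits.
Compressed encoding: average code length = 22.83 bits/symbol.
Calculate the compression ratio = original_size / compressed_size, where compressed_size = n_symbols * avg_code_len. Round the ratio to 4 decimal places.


original_size = n_symbols * orig_bits = 5491 * 32 = 175712 bits
compressed_size = n_symbols * avg_code_len = 5491 * 22.83 = 125359.53 bits
ratio = original_size / compressed_size = 175712 / 125359.53 = 1.4017

Compression ratio = 1.4017


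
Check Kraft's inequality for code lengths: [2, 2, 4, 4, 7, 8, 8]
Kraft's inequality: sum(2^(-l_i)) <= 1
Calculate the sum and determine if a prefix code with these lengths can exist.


Sum = 2^(-2) + 2^(-2) + 2^(-4) + 2^(-4) + 2^(-7) + 2^(-8) + 2^(-8)
    = 0.25 + 0.25 + 0.0625 + 0.0625 + 0.0078125 + 0.00390625 + 0.00390625
    = 164/256 = 0.640625
Since 0.640625 <= 1, Kraft's inequality IS satisfied.
A prefix code with these lengths CAN exist.

Kraft sum = 0.640625. Satisfied.


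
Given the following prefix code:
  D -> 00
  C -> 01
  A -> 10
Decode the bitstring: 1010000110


Decoding step by step:
Bits 10 -> A
Bits 10 -> A
Bits 00 -> D
Bits 01 -> C
Bits 10 -> A


Decoded message: AADCA


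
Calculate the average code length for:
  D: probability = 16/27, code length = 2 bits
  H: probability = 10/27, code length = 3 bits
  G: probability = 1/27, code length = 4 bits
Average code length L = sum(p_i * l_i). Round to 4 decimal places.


Weighted contributions p_i * l_i:
  D: (16/27) * 2 = 32/27
  H: (10/27) * 3 = 30/27
  G: (1/27) * 4 = 4/27
Sum = (32 + 30 + 4)/27 = 66/27

L = 66/27 = 2.4444 bits/symbol
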